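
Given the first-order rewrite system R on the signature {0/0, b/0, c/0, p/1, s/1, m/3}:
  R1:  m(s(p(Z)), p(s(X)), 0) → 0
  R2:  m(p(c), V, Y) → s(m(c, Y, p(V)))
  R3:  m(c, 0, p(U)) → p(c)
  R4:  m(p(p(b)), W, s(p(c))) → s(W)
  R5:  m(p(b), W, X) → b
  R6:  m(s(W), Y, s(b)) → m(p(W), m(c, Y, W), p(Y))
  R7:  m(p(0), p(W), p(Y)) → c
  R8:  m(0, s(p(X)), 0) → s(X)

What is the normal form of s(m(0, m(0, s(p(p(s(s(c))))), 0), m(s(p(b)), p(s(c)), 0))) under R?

1. s(m(0, m(0, s(p(p(s(s(c))))), 0), m(s(p(b)), p(s(c)), 0)))  →  s(m(0, s(p(s(s(c)))), m(s(p(b)), p(s(c)), 0)))   [R8 at 1.2]
2. s(m(0, s(p(s(s(c)))), m(s(p(b)), p(s(c)), 0)))  →  s(m(0, s(p(s(s(c)))), 0))   [R1 at 1.3]
3. s(m(0, s(p(s(s(c)))), 0))  →  s(s(s(s(c))))   [R8 at 1]

s(s(s(s(c))))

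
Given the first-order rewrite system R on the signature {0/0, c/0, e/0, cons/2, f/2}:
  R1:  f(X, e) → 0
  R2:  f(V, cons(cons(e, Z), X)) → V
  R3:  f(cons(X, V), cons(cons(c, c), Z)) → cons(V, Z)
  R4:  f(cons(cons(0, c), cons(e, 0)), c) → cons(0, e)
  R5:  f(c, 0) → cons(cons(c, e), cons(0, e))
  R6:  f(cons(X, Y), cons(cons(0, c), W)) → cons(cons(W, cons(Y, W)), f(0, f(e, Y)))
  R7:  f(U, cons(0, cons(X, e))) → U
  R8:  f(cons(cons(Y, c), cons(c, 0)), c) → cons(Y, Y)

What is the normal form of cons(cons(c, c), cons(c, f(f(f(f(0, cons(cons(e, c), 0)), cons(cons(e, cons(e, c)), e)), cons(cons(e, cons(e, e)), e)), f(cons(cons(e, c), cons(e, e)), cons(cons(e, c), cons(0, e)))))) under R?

1. cons(cons(c, c), cons(c, f(f(f(f(0, cons(cons(e, c), 0)), cons(cons(e, cons(e, c)), e)), cons(cons(e, cons(e, e)), e)), f(cons(cons(e, c), cons(e, e)), cons(cons(e, c), cons(0, e))))))  →  cons(cons(c, c), cons(c, f(f(f(0, cons(cons(e, c), 0)), cons(cons(e, cons(e, c)), e)), f(cons(cons(e, c), cons(e, e)), cons(cons(e, c), cons(0, e))))))   [R2 at 2.2.1]
2. cons(cons(c, c), cons(c, f(f(f(0, cons(cons(e, c), 0)), cons(cons(e, cons(e, c)), e)), f(cons(cons(e, c), cons(e, e)), cons(cons(e, c), cons(0, e))))))  →  cons(cons(c, c), cons(c, f(f(0, cons(cons(e, c), 0)), f(cons(cons(e, c), cons(e, e)), cons(cons(e, c), cons(0, e))))))   [R2 at 2.2.1]
3. cons(cons(c, c), cons(c, f(f(0, cons(cons(e, c), 0)), f(cons(cons(e, c), cons(e, e)), cons(cons(e, c), cons(0, e))))))  →  cons(cons(c, c), cons(c, f(0, f(cons(cons(e, c), cons(e, e)), cons(cons(e, c), cons(0, e))))))   [R2 at 2.2.1]
4. cons(cons(c, c), cons(c, f(0, f(cons(cons(e, c), cons(e, e)), cons(cons(e, c), cons(0, e))))))  →  cons(cons(c, c), cons(c, f(0, cons(cons(e, c), cons(e, e)))))   [R2 at 2.2.2]
5. cons(cons(c, c), cons(c, f(0, cons(cons(e, c), cons(e, e)))))  →  cons(cons(c, c), cons(c, 0))   [R2 at 2.2]

cons(cons(c, c), cons(c, 0))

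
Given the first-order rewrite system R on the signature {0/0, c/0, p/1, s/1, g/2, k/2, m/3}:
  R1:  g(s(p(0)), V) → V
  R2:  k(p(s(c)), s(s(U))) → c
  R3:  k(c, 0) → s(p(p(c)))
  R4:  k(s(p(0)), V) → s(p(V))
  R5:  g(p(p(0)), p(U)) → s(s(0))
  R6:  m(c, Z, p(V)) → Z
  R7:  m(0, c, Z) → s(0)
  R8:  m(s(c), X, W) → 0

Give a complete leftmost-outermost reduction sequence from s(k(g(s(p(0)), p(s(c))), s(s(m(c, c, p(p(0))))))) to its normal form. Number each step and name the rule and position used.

s(c)

1. s(k(g(s(p(0)), p(s(c))), s(s(m(c, c, p(p(0)))))))  →  s(k(p(s(c)), s(s(m(c, c, p(p(0)))))))   [R1 at 1.1]
2. s(k(p(s(c)), s(s(m(c, c, p(p(0)))))))  →  s(c)   [R2 at 1]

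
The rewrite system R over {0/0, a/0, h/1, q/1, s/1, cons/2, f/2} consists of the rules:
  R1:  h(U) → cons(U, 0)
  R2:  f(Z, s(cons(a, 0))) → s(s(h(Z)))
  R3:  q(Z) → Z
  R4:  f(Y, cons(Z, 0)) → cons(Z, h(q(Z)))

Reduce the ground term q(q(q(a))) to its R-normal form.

a

1. q(q(q(a)))  →  q(q(a))   [R3 at ε]
2. q(q(a))  →  q(a)   [R3 at ε]
3. q(a)  →  a   [R3 at ε]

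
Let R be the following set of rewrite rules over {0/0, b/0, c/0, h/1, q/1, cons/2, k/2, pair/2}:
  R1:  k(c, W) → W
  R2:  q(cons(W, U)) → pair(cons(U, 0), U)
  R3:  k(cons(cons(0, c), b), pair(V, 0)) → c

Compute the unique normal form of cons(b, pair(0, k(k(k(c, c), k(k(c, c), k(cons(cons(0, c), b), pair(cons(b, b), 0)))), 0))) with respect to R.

cons(b, pair(0, 0))

1. cons(b, pair(0, k(k(k(c, c), k(k(c, c), k(cons(cons(0, c), b), pair(cons(b, b), 0)))), 0)))  →  cons(b, pair(0, k(k(c, k(k(c, c), k(cons(cons(0, c), b), pair(cons(b, b), 0)))), 0)))   [R1 at 2.2.1.1]
2. cons(b, pair(0, k(k(c, k(k(c, c), k(cons(cons(0, c), b), pair(cons(b, b), 0)))), 0)))  →  cons(b, pair(0, k(k(k(c, c), k(cons(cons(0, c), b), pair(cons(b, b), 0))), 0)))   [R1 at 2.2.1]
3. cons(b, pair(0, k(k(k(c, c), k(cons(cons(0, c), b), pair(cons(b, b), 0))), 0)))  →  cons(b, pair(0, k(k(c, k(cons(cons(0, c), b), pair(cons(b, b), 0))), 0)))   [R1 at 2.2.1.1]
4. cons(b, pair(0, k(k(c, k(cons(cons(0, c), b), pair(cons(b, b), 0))), 0)))  →  cons(b, pair(0, k(k(cons(cons(0, c), b), pair(cons(b, b), 0)), 0)))   [R1 at 2.2.1]
5. cons(b, pair(0, k(k(cons(cons(0, c), b), pair(cons(b, b), 0)), 0)))  →  cons(b, pair(0, k(c, 0)))   [R3 at 2.2.1]
6. cons(b, pair(0, k(c, 0)))  →  cons(b, pair(0, 0))   [R1 at 2.2]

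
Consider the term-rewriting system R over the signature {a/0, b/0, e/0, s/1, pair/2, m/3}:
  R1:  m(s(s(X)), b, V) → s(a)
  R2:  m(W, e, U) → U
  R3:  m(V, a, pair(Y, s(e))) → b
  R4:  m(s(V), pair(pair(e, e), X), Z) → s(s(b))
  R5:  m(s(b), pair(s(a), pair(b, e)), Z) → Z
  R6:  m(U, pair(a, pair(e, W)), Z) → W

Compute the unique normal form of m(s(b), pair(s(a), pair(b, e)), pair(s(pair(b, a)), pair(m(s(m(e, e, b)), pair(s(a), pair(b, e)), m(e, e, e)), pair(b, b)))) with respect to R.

pair(s(pair(b, a)), pair(e, pair(b, b)))

1. m(s(b), pair(s(a), pair(b, e)), pair(s(pair(b, a)), pair(m(s(m(e, e, b)), pair(s(a), pair(b, e)), m(e, e, e)), pair(b, b))))  →  pair(s(pair(b, a)), pair(m(s(m(e, e, b)), pair(s(a), pair(b, e)), m(e, e, e)), pair(b, b)))   [R5 at ε]
2. pair(s(pair(b, a)), pair(m(s(m(e, e, b)), pair(s(a), pair(b, e)), m(e, e, e)), pair(b, b)))  →  pair(s(pair(b, a)), pair(m(s(b), pair(s(a), pair(b, e)), m(e, e, e)), pair(b, b)))   [R2 at 2.1.1.1]
3. pair(s(pair(b, a)), pair(m(s(b), pair(s(a), pair(b, e)), m(e, e, e)), pair(b, b)))  →  pair(s(pair(b, a)), pair(m(e, e, e), pair(b, b)))   [R5 at 2.1]
4. pair(s(pair(b, a)), pair(m(e, e, e), pair(b, b)))  →  pair(s(pair(b, a)), pair(e, pair(b, b)))   [R2 at 2.1]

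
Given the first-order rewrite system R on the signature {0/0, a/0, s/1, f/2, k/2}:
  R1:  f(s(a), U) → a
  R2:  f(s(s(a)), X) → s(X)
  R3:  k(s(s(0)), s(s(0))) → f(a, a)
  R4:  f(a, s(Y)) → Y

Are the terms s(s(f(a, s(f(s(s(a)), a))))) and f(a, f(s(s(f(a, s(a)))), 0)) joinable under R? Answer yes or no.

Reduce t₁ = s(s(f(a, s(f(s(s(a)), a))))):
1. s(s(f(a, s(f(s(s(a)), a)))))  →  s(s(f(s(s(a)), a)))   [R4 at 1.1]
2. s(s(f(s(s(a)), a)))  →  s(s(s(a)))   [R2 at 1.1]

Reduce t₂ = f(a, f(s(s(f(a, s(a)))), 0)):
1. f(a, f(s(s(f(a, s(a)))), 0))  →  f(a, f(s(s(a)), 0))   [R4 at 2.1.1.1]
2. f(a, f(s(s(a)), 0))  →  f(a, s(0))   [R2 at 2]
3. f(a, s(0))  →  0   [R4 at ε]

no — NF(t₁) = s(s(s(a))), NF(t₂) = 0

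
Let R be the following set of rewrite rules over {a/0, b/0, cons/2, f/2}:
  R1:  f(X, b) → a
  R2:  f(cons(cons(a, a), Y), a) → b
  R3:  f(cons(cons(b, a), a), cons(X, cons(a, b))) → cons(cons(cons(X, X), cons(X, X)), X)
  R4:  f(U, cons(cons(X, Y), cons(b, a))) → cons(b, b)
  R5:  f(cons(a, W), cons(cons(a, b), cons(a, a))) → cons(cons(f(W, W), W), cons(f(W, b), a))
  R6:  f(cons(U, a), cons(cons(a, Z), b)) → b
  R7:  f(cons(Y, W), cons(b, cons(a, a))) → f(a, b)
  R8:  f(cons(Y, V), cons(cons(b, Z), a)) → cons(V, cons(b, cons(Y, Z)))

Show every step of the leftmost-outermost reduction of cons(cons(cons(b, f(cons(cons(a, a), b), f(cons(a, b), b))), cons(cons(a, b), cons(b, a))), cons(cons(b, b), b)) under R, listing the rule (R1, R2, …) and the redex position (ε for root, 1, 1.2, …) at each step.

cons(cons(cons(b, b), cons(cons(a, b), cons(b, a))), cons(cons(b, b), b))

1. cons(cons(cons(b, f(cons(cons(a, a), b), f(cons(a, b), b))), cons(cons(a, b), cons(b, a))), cons(cons(b, b), b))  →  cons(cons(cons(b, f(cons(cons(a, a), b), a)), cons(cons(a, b), cons(b, a))), cons(cons(b, b), b))   [R1 at 1.1.2.2]
2. cons(cons(cons(b, f(cons(cons(a, a), b), a)), cons(cons(a, b), cons(b, a))), cons(cons(b, b), b))  →  cons(cons(cons(b, b), cons(cons(a, b), cons(b, a))), cons(cons(b, b), b))   [R2 at 1.1.2]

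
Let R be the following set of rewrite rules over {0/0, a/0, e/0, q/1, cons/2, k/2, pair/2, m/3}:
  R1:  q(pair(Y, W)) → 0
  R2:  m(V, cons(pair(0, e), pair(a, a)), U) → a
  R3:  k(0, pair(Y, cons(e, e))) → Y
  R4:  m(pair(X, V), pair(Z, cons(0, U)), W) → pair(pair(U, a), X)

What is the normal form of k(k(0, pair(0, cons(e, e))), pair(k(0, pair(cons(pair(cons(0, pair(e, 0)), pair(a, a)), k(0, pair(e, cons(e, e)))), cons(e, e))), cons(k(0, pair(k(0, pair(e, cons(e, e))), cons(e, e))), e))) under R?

1. k(k(0, pair(0, cons(e, e))), pair(k(0, pair(cons(pair(cons(0, pair(e, 0)), pair(a, a)), k(0, pair(e, cons(e, e)))), cons(e, e))), cons(k(0, pair(k(0, pair(e, cons(e, e))), cons(e, e))), e)))  →  k(0, pair(k(0, pair(cons(pair(cons(0, pair(e, 0)), pair(a, a)), k(0, pair(e, cons(e, e)))), cons(e, e))), cons(k(0, pair(k(0, pair(e, cons(e, e))), cons(e, e))), e)))   [R3 at 1]
2. k(0, pair(k(0, pair(cons(pair(cons(0, pair(e, 0)), pair(a, a)), k(0, pair(e, cons(e, e)))), cons(e, e))), cons(k(0, pair(k(0, pair(e, cons(e, e))), cons(e, e))), e)))  →  k(0, pair(cons(pair(cons(0, pair(e, 0)), pair(a, a)), k(0, pair(e, cons(e, e)))), cons(k(0, pair(k(0, pair(e, cons(e, e))), cons(e, e))), e)))   [R3 at 2.1]
3. k(0, pair(cons(pair(cons(0, pair(e, 0)), pair(a, a)), k(0, pair(e, cons(e, e)))), cons(k(0, pair(k(0, pair(e, cons(e, e))), cons(e, e))), e)))  →  k(0, pair(cons(pair(cons(0, pair(e, 0)), pair(a, a)), e), cons(k(0, pair(k(0, pair(e, cons(e, e))), cons(e, e))), e)))   [R3 at 2.1.2]
4. k(0, pair(cons(pair(cons(0, pair(e, 0)), pair(a, a)), e), cons(k(0, pair(k(0, pair(e, cons(e, e))), cons(e, e))), e)))  →  k(0, pair(cons(pair(cons(0, pair(e, 0)), pair(a, a)), e), cons(k(0, pair(e, cons(e, e))), e)))   [R3 at 2.2.1]
5. k(0, pair(cons(pair(cons(0, pair(e, 0)), pair(a, a)), e), cons(k(0, pair(e, cons(e, e))), e)))  →  k(0, pair(cons(pair(cons(0, pair(e, 0)), pair(a, a)), e), cons(e, e)))   [R3 at 2.2.1]
6. k(0, pair(cons(pair(cons(0, pair(e, 0)), pair(a, a)), e), cons(e, e)))  →  cons(pair(cons(0, pair(e, 0)), pair(a, a)), e)   [R3 at ε]

cons(pair(cons(0, pair(e, 0)), pair(a, a)), e)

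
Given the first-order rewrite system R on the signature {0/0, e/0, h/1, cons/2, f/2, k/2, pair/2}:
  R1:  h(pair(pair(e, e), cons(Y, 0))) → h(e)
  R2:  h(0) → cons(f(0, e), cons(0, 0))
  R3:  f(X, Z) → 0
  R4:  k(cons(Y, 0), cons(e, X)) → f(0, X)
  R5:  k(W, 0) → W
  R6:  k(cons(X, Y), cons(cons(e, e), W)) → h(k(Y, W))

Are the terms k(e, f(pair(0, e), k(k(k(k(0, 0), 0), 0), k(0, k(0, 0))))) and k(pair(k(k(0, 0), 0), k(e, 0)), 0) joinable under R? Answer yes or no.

Reduce t₁ = k(e, f(pair(0, e), k(k(k(k(0, 0), 0), 0), k(0, k(0, 0))))):
1. k(e, f(pair(0, e), k(k(k(k(0, 0), 0), 0), k(0, k(0, 0)))))  →  k(e, 0)   [R3 at 2]
2. k(e, 0)  →  e   [R5 at ε]

Reduce t₂ = k(pair(k(k(0, 0), 0), k(e, 0)), 0):
1. k(pair(k(k(0, 0), 0), k(e, 0)), 0)  →  pair(k(k(0, 0), 0), k(e, 0))   [R5 at ε]
2. pair(k(k(0, 0), 0), k(e, 0))  →  pair(k(0, 0), k(e, 0))   [R5 at 1]
3. pair(k(0, 0), k(e, 0))  →  pair(0, k(e, 0))   [R5 at 1]
4. pair(0, k(e, 0))  →  pair(0, e)   [R5 at 2]

no — NF(t₁) = e, NF(t₂) = pair(0, e)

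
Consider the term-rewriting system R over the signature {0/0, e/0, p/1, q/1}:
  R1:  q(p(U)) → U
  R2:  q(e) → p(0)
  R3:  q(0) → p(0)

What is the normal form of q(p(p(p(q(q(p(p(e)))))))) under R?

1. q(p(p(p(q(q(p(p(e))))))))  →  p(p(q(q(p(p(e))))))   [R1 at ε]
2. p(p(q(q(p(p(e))))))  →  p(p(q(p(e))))   [R1 at 1.1.1]
3. p(p(q(p(e))))  →  p(p(e))   [R1 at 1.1]

p(p(e))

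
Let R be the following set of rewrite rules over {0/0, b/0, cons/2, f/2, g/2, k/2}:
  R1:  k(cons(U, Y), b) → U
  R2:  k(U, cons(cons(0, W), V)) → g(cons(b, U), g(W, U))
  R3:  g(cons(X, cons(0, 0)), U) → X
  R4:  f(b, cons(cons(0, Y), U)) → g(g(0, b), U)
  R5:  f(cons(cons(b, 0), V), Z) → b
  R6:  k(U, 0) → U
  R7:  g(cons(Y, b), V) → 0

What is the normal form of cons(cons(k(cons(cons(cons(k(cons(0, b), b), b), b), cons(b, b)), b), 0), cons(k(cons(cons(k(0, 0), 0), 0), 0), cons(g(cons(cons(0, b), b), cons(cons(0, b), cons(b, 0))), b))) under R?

cons(cons(cons(cons(0, b), b), 0), cons(cons(cons(0, 0), 0), cons(0, b)))

1. cons(cons(k(cons(cons(cons(k(cons(0, b), b), b), b), cons(b, b)), b), 0), cons(k(cons(cons(k(0, 0), 0), 0), 0), cons(g(cons(cons(0, b), b), cons(cons(0, b), cons(b, 0))), b)))  →  cons(cons(cons(cons(k(cons(0, b), b), b), b), 0), cons(k(cons(cons(k(0, 0), 0), 0), 0), cons(g(cons(cons(0, b), b), cons(cons(0, b), cons(b, 0))), b)))   [R1 at 1.1]
2. cons(cons(cons(cons(k(cons(0, b), b), b), b), 0), cons(k(cons(cons(k(0, 0), 0), 0), 0), cons(g(cons(cons(0, b), b), cons(cons(0, b), cons(b, 0))), b)))  →  cons(cons(cons(cons(0, b), b), 0), cons(k(cons(cons(k(0, 0), 0), 0), 0), cons(g(cons(cons(0, b), b), cons(cons(0, b), cons(b, 0))), b)))   [R1 at 1.1.1.1]
3. cons(cons(cons(cons(0, b), b), 0), cons(k(cons(cons(k(0, 0), 0), 0), 0), cons(g(cons(cons(0, b), b), cons(cons(0, b), cons(b, 0))), b)))  →  cons(cons(cons(cons(0, b), b), 0), cons(cons(cons(k(0, 0), 0), 0), cons(g(cons(cons(0, b), b), cons(cons(0, b), cons(b, 0))), b)))   [R6 at 2.1]
4. cons(cons(cons(cons(0, b), b), 0), cons(cons(cons(k(0, 0), 0), 0), cons(g(cons(cons(0, b), b), cons(cons(0, b), cons(b, 0))), b)))  →  cons(cons(cons(cons(0, b), b), 0), cons(cons(cons(0, 0), 0), cons(g(cons(cons(0, b), b), cons(cons(0, b), cons(b, 0))), b)))   [R6 at 2.1.1.1]
5. cons(cons(cons(cons(0, b), b), 0), cons(cons(cons(0, 0), 0), cons(g(cons(cons(0, b), b), cons(cons(0, b), cons(b, 0))), b)))  →  cons(cons(cons(cons(0, b), b), 0), cons(cons(cons(0, 0), 0), cons(0, b)))   [R7 at 2.2.1]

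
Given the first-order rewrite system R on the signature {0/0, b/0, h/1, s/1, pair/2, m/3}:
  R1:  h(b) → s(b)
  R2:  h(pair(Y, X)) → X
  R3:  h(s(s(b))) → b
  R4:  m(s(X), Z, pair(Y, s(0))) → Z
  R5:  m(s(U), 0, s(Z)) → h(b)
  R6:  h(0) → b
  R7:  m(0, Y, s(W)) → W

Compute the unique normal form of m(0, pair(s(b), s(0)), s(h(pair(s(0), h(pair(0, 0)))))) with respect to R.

0

1. m(0, pair(s(b), s(0)), s(h(pair(s(0), h(pair(0, 0))))))  →  h(pair(s(0), h(pair(0, 0))))   [R7 at ε]
2. h(pair(s(0), h(pair(0, 0))))  →  h(pair(0, 0))   [R2 at ε]
3. h(pair(0, 0))  →  0   [R2 at ε]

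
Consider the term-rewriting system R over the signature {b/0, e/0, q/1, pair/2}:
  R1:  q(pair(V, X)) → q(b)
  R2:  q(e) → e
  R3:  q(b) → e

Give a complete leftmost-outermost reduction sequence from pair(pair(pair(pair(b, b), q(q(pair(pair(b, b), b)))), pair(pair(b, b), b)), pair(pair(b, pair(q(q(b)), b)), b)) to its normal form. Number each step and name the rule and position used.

pair(pair(pair(pair(b, b), e), pair(pair(b, b), b)), pair(pair(b, pair(e, b)), b))

1. pair(pair(pair(pair(b, b), q(q(pair(pair(b, b), b)))), pair(pair(b, b), b)), pair(pair(b, pair(q(q(b)), b)), b))  →  pair(pair(pair(pair(b, b), q(q(b))), pair(pair(b, b), b)), pair(pair(b, pair(q(q(b)), b)), b))   [R1 at 1.1.2.1]
2. pair(pair(pair(pair(b, b), q(q(b))), pair(pair(b, b), b)), pair(pair(b, pair(q(q(b)), b)), b))  →  pair(pair(pair(pair(b, b), q(e)), pair(pair(b, b), b)), pair(pair(b, pair(q(q(b)), b)), b))   [R3 at 1.1.2.1]
3. pair(pair(pair(pair(b, b), q(e)), pair(pair(b, b), b)), pair(pair(b, pair(q(q(b)), b)), b))  →  pair(pair(pair(pair(b, b), e), pair(pair(b, b), b)), pair(pair(b, pair(q(q(b)), b)), b))   [R2 at 1.1.2]
4. pair(pair(pair(pair(b, b), e), pair(pair(b, b), b)), pair(pair(b, pair(q(q(b)), b)), b))  →  pair(pair(pair(pair(b, b), e), pair(pair(b, b), b)), pair(pair(b, pair(q(e), b)), b))   [R3 at 2.1.2.1.1]
5. pair(pair(pair(pair(b, b), e), pair(pair(b, b), b)), pair(pair(b, pair(q(e), b)), b))  →  pair(pair(pair(pair(b, b), e), pair(pair(b, b), b)), pair(pair(b, pair(e, b)), b))   [R2 at 2.1.2.1]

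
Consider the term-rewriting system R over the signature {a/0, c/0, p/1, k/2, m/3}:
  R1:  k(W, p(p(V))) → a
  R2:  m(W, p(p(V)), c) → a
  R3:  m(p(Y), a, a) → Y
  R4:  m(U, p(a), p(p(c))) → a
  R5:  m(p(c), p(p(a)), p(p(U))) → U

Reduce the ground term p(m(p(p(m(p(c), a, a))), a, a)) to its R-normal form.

p(p(c))

1. p(m(p(p(m(p(c), a, a))), a, a))  →  p(p(m(p(c), a, a)))   [R3 at 1]
2. p(p(m(p(c), a, a)))  →  p(p(c))   [R3 at 1.1]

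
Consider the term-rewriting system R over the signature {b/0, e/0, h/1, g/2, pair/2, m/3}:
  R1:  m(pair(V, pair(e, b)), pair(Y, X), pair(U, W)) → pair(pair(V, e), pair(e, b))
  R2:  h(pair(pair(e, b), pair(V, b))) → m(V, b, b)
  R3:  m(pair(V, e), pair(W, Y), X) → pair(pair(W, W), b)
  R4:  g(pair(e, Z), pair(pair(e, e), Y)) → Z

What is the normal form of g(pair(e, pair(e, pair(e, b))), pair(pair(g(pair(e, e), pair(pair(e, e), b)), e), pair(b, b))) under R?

pair(e, pair(e, b))

1. g(pair(e, pair(e, pair(e, b))), pair(pair(g(pair(e, e), pair(pair(e, e), b)), e), pair(b, b)))  →  g(pair(e, pair(e, pair(e, b))), pair(pair(e, e), pair(b, b)))   [R4 at 2.1.1]
2. g(pair(e, pair(e, pair(e, b))), pair(pair(e, e), pair(b, b)))  →  pair(e, pair(e, b))   [R4 at ε]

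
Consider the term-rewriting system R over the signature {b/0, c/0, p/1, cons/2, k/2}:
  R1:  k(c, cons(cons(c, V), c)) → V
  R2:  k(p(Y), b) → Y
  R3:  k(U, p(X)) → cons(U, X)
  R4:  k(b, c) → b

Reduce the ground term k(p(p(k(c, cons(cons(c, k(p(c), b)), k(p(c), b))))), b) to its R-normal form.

1. k(p(p(k(c, cons(cons(c, k(p(c), b)), k(p(c), b))))), b)  →  p(k(c, cons(cons(c, k(p(c), b)), k(p(c), b))))   [R2 at ε]
2. p(k(c, cons(cons(c, k(p(c), b)), k(p(c), b))))  →  p(k(c, cons(cons(c, c), k(p(c), b))))   [R2 at 1.2.1.2]
3. p(k(c, cons(cons(c, c), k(p(c), b))))  →  p(k(c, cons(cons(c, c), c)))   [R2 at 1.2.2]
4. p(k(c, cons(cons(c, c), c)))  →  p(c)   [R1 at 1]

p(c)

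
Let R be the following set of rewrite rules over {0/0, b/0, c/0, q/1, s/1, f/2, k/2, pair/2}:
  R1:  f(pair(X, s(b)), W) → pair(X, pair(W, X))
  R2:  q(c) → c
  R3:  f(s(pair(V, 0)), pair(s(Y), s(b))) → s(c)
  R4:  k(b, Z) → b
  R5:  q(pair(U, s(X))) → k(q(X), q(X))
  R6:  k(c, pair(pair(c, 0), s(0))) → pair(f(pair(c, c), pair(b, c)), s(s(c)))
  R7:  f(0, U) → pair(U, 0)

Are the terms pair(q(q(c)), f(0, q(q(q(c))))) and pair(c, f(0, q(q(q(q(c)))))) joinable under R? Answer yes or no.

yes — NF(t₁) = pair(c, pair(c, 0)), NF(t₂) = pair(c, pair(c, 0))

Reduce t₁ = pair(q(q(c)), f(0, q(q(q(c))))):
1. pair(q(q(c)), f(0, q(q(q(c)))))  →  pair(q(c), f(0, q(q(q(c)))))   [R2 at 1.1]
2. pair(q(c), f(0, q(q(q(c)))))  →  pair(c, f(0, q(q(q(c)))))   [R2 at 1]
3. pair(c, f(0, q(q(q(c)))))  →  pair(c, pair(q(q(q(c))), 0))   [R7 at 2]
4. pair(c, pair(q(q(q(c))), 0))  →  pair(c, pair(q(q(c)), 0))   [R2 at 2.1.1.1]
5. pair(c, pair(q(q(c)), 0))  →  pair(c, pair(q(c), 0))   [R2 at 2.1.1]
6. pair(c, pair(q(c), 0))  →  pair(c, pair(c, 0))   [R2 at 2.1]

Reduce t₂ = pair(c, f(0, q(q(q(q(c)))))):
1. pair(c, f(0, q(q(q(q(c))))))  →  pair(c, pair(q(q(q(q(c)))), 0))   [R7 at 2]
2. pair(c, pair(q(q(q(q(c)))), 0))  →  pair(c, pair(q(q(q(c))), 0))   [R2 at 2.1.1.1.1]
3. pair(c, pair(q(q(q(c))), 0))  →  pair(c, pair(q(q(c)), 0))   [R2 at 2.1.1.1]
4. pair(c, pair(q(q(c)), 0))  →  pair(c, pair(q(c), 0))   [R2 at 2.1.1]
5. pair(c, pair(q(c), 0))  →  pair(c, pair(c, 0))   [R2 at 2.1]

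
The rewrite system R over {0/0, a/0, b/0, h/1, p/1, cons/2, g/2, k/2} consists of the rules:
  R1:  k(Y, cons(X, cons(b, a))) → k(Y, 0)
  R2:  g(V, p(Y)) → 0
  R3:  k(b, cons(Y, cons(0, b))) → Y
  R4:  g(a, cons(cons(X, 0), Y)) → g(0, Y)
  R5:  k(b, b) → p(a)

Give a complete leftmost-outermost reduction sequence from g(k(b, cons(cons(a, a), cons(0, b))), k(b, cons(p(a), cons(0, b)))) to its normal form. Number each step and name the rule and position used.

1. g(k(b, cons(cons(a, a), cons(0, b))), k(b, cons(p(a), cons(0, b))))  →  g(cons(a, a), k(b, cons(p(a), cons(0, b))))   [R3 at 1]
2. g(cons(a, a), k(b, cons(p(a), cons(0, b))))  →  g(cons(a, a), p(a))   [R3 at 2]
3. g(cons(a, a), p(a))  →  0   [R2 at ε]

0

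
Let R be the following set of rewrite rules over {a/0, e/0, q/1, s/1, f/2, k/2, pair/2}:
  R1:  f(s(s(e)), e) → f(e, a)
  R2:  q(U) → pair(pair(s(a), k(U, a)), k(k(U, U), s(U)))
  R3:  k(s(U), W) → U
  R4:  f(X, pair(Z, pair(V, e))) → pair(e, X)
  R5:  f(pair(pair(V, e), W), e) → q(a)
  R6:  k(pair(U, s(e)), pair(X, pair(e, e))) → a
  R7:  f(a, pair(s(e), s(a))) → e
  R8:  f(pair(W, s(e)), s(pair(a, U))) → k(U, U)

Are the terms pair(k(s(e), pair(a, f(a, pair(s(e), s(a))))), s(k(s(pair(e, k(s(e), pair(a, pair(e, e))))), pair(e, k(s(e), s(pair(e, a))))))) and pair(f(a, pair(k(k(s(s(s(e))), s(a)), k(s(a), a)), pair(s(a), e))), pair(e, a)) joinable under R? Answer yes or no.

no — NF(t₁) = pair(e, s(pair(e, e))), NF(t₂) = pair(pair(e, a), pair(e, a))

Reduce t₁ = pair(k(s(e), pair(a, f(a, pair(s(e), s(a))))), s(k(s(pair(e, k(s(e), pair(a, pair(e, e))))), pair(e, k(s(e), s(pair(e, a))))))):
1. pair(k(s(e), pair(a, f(a, pair(s(e), s(a))))), s(k(s(pair(e, k(s(e), pair(a, pair(e, e))))), pair(e, k(s(e), s(pair(e, a)))))))  →  pair(e, s(k(s(pair(e, k(s(e), pair(a, pair(e, e))))), pair(e, k(s(e), s(pair(e, a)))))))   [R3 at 1]
2. pair(e, s(k(s(pair(e, k(s(e), pair(a, pair(e, e))))), pair(e, k(s(e), s(pair(e, a)))))))  →  pair(e, s(pair(e, k(s(e), pair(a, pair(e, e))))))   [R3 at 2.1]
3. pair(e, s(pair(e, k(s(e), pair(a, pair(e, e))))))  →  pair(e, s(pair(e, e)))   [R3 at 2.1.2]

Reduce t₂ = pair(f(a, pair(k(k(s(s(s(e))), s(a)), k(s(a), a)), pair(s(a), e))), pair(e, a)):
1. pair(f(a, pair(k(k(s(s(s(e))), s(a)), k(s(a), a)), pair(s(a), e))), pair(e, a))  →  pair(pair(e, a), pair(e, a))   [R4 at 1]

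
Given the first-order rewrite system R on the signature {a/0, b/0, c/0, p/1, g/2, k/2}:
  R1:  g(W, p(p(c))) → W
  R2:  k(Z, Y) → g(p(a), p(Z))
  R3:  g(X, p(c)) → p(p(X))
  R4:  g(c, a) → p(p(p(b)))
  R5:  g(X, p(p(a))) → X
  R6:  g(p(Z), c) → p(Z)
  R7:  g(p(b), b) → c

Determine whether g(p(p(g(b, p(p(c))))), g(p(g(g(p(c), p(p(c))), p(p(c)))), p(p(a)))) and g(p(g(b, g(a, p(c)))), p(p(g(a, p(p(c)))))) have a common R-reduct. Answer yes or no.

no — NF(t₁) = p(p(b)), NF(t₂) = p(b)

Reduce t₁ = g(p(p(g(b, p(p(c))))), g(p(g(g(p(c), p(p(c))), p(p(c)))), p(p(a)))):
1. g(p(p(g(b, p(p(c))))), g(p(g(g(p(c), p(p(c))), p(p(c)))), p(p(a))))  →  g(p(p(b)), g(p(g(g(p(c), p(p(c))), p(p(c)))), p(p(a))))   [R1 at 1.1.1]
2. g(p(p(b)), g(p(g(g(p(c), p(p(c))), p(p(c)))), p(p(a))))  →  g(p(p(b)), p(g(g(p(c), p(p(c))), p(p(c)))))   [R5 at 2]
3. g(p(p(b)), p(g(g(p(c), p(p(c))), p(p(c)))))  →  g(p(p(b)), p(g(p(c), p(p(c)))))   [R1 at 2.1]
4. g(p(p(b)), p(g(p(c), p(p(c)))))  →  g(p(p(b)), p(p(c)))   [R1 at 2.1]
5. g(p(p(b)), p(p(c)))  →  p(p(b))   [R1 at ε]

Reduce t₂ = g(p(g(b, g(a, p(c)))), p(p(g(a, p(p(c)))))):
1. g(p(g(b, g(a, p(c)))), p(p(g(a, p(p(c))))))  →  g(p(g(b, p(p(a)))), p(p(g(a, p(p(c))))))   [R3 at 1.1.2]
2. g(p(g(b, p(p(a)))), p(p(g(a, p(p(c))))))  →  g(p(b), p(p(g(a, p(p(c))))))   [R5 at 1.1]
3. g(p(b), p(p(g(a, p(p(c))))))  →  g(p(b), p(p(a)))   [R1 at 2.1.1]
4. g(p(b), p(p(a)))  →  p(b)   [R5 at ε]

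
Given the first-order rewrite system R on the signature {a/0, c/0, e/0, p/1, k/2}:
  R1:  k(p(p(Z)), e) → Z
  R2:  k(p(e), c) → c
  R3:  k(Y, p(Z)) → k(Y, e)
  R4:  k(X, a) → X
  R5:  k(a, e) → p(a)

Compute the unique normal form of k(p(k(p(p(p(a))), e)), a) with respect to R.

p(p(a))

1. k(p(k(p(p(p(a))), e)), a)  →  p(k(p(p(p(a))), e))   [R4 at ε]
2. p(k(p(p(p(a))), e))  →  p(p(a))   [R1 at 1]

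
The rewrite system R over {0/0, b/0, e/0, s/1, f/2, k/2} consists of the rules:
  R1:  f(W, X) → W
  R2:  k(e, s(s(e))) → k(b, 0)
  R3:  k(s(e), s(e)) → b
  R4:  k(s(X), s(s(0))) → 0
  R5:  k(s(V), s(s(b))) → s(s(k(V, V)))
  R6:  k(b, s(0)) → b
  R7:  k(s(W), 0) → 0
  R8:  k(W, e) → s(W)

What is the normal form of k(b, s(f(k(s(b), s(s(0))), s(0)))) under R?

1. k(b, s(f(k(s(b), s(s(0))), s(0))))  →  k(b, s(k(s(b), s(s(0)))))   [R1 at 2.1]
2. k(b, s(k(s(b), s(s(0)))))  →  k(b, s(0))   [R4 at 2.1]
3. k(b, s(0))  →  b   [R6 at ε]

b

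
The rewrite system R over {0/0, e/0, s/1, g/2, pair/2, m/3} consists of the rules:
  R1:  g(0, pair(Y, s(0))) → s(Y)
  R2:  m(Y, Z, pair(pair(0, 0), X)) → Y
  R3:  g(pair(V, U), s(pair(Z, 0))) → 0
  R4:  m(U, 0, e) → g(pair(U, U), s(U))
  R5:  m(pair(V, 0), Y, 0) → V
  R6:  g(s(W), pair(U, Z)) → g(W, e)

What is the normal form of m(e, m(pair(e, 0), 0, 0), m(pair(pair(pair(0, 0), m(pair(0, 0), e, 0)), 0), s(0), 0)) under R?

e

1. m(e, m(pair(e, 0), 0, 0), m(pair(pair(pair(0, 0), m(pair(0, 0), e, 0)), 0), s(0), 0))  →  m(e, e, m(pair(pair(pair(0, 0), m(pair(0, 0), e, 0)), 0), s(0), 0))   [R5 at 2]
2. m(e, e, m(pair(pair(pair(0, 0), m(pair(0, 0), e, 0)), 0), s(0), 0))  →  m(e, e, pair(pair(0, 0), m(pair(0, 0), e, 0)))   [R5 at 3]
3. m(e, e, pair(pair(0, 0), m(pair(0, 0), e, 0)))  →  e   [R2 at ε]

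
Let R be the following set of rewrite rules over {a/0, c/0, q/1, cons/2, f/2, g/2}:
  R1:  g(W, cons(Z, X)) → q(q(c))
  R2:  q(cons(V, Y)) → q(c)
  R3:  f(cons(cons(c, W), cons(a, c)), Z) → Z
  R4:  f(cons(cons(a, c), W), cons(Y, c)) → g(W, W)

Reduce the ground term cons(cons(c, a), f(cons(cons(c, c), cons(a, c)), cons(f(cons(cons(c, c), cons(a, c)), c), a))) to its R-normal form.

cons(cons(c, a), cons(c, a))

1. cons(cons(c, a), f(cons(cons(c, c), cons(a, c)), cons(f(cons(cons(c, c), cons(a, c)), c), a)))  →  cons(cons(c, a), cons(f(cons(cons(c, c), cons(a, c)), c), a))   [R3 at 2]
2. cons(cons(c, a), cons(f(cons(cons(c, c), cons(a, c)), c), a))  →  cons(cons(c, a), cons(c, a))   [R3 at 2.1]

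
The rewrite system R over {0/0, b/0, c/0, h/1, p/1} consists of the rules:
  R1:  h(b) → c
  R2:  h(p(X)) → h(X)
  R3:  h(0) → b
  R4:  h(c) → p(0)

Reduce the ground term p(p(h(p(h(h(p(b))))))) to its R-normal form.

p(p(b))

1. p(p(h(p(h(h(p(b)))))))  →  p(p(h(h(h(p(b))))))   [R2 at 1.1]
2. p(p(h(h(h(p(b))))))  →  p(p(h(h(h(b)))))   [R2 at 1.1.1.1]
3. p(p(h(h(h(b)))))  →  p(p(h(h(c))))   [R1 at 1.1.1.1]
4. p(p(h(h(c))))  →  p(p(h(p(0))))   [R4 at 1.1.1]
5. p(p(h(p(0))))  →  p(p(h(0)))   [R2 at 1.1]
6. p(p(h(0)))  →  p(p(b))   [R3 at 1.1]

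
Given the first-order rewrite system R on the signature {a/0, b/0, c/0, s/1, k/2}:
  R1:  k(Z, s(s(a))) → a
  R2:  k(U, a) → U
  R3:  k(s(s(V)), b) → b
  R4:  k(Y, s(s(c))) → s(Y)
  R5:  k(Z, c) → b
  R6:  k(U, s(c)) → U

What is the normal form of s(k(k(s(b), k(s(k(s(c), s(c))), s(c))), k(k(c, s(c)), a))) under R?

1. s(k(k(s(b), k(s(k(s(c), s(c))), s(c))), k(k(c, s(c)), a)))  →  s(k(k(s(b), s(k(s(c), s(c)))), k(k(c, s(c)), a)))   [R6 at 1.1.2]
2. s(k(k(s(b), s(k(s(c), s(c)))), k(k(c, s(c)), a)))  →  s(k(k(s(b), s(s(c))), k(k(c, s(c)), a)))   [R6 at 1.1.2.1]
3. s(k(k(s(b), s(s(c))), k(k(c, s(c)), a)))  →  s(k(s(s(b)), k(k(c, s(c)), a)))   [R4 at 1.1]
4. s(k(s(s(b)), k(k(c, s(c)), a)))  →  s(k(s(s(b)), k(c, s(c))))   [R2 at 1.2]
5. s(k(s(s(b)), k(c, s(c))))  →  s(k(s(s(b)), c))   [R6 at 1.2]
6. s(k(s(s(b)), c))  →  s(b)   [R5 at 1]

s(b)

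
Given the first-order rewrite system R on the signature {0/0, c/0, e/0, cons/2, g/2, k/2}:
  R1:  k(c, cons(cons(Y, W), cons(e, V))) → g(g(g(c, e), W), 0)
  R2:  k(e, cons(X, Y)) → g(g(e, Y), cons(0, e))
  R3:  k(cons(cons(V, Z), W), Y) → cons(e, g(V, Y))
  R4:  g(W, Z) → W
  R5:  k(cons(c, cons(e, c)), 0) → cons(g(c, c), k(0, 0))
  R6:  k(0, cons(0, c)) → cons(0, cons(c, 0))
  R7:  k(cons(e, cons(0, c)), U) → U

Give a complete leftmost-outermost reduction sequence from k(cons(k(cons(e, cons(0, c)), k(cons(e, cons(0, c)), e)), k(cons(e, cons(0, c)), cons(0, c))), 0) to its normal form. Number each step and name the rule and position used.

1. k(cons(k(cons(e, cons(0, c)), k(cons(e, cons(0, c)), e)), k(cons(e, cons(0, c)), cons(0, c))), 0)  →  k(cons(k(cons(e, cons(0, c)), e), k(cons(e, cons(0, c)), cons(0, c))), 0)   [R7 at 1.1]
2. k(cons(k(cons(e, cons(0, c)), e), k(cons(e, cons(0, c)), cons(0, c))), 0)  →  k(cons(e, k(cons(e, cons(0, c)), cons(0, c))), 0)   [R7 at 1.1]
3. k(cons(e, k(cons(e, cons(0, c)), cons(0, c))), 0)  →  k(cons(e, cons(0, c)), 0)   [R7 at 1.2]
4. k(cons(e, cons(0, c)), 0)  →  0   [R7 at ε]

0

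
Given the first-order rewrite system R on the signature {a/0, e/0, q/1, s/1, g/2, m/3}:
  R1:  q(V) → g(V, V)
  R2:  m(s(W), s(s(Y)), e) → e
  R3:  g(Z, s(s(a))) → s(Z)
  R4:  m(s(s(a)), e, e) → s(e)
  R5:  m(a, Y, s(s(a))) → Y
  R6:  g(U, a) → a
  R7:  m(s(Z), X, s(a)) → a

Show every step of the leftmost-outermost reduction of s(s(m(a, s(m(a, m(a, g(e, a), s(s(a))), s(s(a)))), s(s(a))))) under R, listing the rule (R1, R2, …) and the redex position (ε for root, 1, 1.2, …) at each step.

1. s(s(m(a, s(m(a, m(a, g(e, a), s(s(a))), s(s(a)))), s(s(a)))))  →  s(s(s(m(a, m(a, g(e, a), s(s(a))), s(s(a))))))   [R5 at 1.1]
2. s(s(s(m(a, m(a, g(e, a), s(s(a))), s(s(a))))))  →  s(s(s(m(a, g(e, a), s(s(a))))))   [R5 at 1.1.1]
3. s(s(s(m(a, g(e, a), s(s(a))))))  →  s(s(s(g(e, a))))   [R5 at 1.1.1]
4. s(s(s(g(e, a))))  →  s(s(s(a)))   [R6 at 1.1.1]

s(s(s(a)))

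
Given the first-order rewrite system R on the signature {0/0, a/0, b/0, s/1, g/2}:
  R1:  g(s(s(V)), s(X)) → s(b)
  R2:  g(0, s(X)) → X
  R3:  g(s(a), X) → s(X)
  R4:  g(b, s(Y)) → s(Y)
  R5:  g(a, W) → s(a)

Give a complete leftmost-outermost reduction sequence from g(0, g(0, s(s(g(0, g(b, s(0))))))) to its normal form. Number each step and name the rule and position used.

0

1. g(0, g(0, s(s(g(0, g(b, s(0)))))))  →  g(0, s(g(0, g(b, s(0)))))   [R2 at 2]
2. g(0, s(g(0, g(b, s(0)))))  →  g(0, g(b, s(0)))   [R2 at ε]
3. g(0, g(b, s(0)))  →  g(0, s(0))   [R4 at 2]
4. g(0, s(0))  →  0   [R2 at ε]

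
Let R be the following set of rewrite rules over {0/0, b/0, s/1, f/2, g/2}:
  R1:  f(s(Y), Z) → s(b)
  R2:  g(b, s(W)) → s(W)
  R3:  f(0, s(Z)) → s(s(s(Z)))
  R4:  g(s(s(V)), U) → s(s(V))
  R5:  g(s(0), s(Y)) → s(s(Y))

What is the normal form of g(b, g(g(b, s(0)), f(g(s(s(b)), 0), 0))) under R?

s(s(b))

1. g(b, g(g(b, s(0)), f(g(s(s(b)), 0), 0)))  →  g(b, g(s(0), f(g(s(s(b)), 0), 0)))   [R2 at 2.1]
2. g(b, g(s(0), f(g(s(s(b)), 0), 0)))  →  g(b, g(s(0), f(s(s(b)), 0)))   [R4 at 2.2.1]
3. g(b, g(s(0), f(s(s(b)), 0)))  →  g(b, g(s(0), s(b)))   [R1 at 2.2]
4. g(b, g(s(0), s(b)))  →  g(b, s(s(b)))   [R5 at 2]
5. g(b, s(s(b)))  →  s(s(b))   [R2 at ε]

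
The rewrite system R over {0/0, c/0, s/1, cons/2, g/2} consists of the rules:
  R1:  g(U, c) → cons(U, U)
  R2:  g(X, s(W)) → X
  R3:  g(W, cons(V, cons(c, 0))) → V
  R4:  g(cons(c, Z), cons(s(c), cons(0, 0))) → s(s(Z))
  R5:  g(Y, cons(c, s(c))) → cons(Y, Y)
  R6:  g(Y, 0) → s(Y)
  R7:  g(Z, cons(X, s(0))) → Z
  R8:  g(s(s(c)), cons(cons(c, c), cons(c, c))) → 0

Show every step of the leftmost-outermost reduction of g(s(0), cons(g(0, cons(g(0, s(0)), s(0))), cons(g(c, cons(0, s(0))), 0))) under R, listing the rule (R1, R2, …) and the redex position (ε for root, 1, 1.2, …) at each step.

0

1. g(s(0), cons(g(0, cons(g(0, s(0)), s(0))), cons(g(c, cons(0, s(0))), 0)))  →  g(s(0), cons(0, cons(g(c, cons(0, s(0))), 0)))   [R7 at 2.1]
2. g(s(0), cons(0, cons(g(c, cons(0, s(0))), 0)))  →  g(s(0), cons(0, cons(c, 0)))   [R7 at 2.2.1]
3. g(s(0), cons(0, cons(c, 0)))  →  0   [R3 at ε]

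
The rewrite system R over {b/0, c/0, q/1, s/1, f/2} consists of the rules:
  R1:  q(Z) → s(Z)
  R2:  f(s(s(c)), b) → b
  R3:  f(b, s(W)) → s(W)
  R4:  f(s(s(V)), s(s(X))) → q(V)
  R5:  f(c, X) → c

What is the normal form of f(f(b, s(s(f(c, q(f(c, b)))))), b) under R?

b

1. f(f(b, s(s(f(c, q(f(c, b)))))), b)  →  f(s(s(f(c, q(f(c, b))))), b)   [R3 at 1]
2. f(s(s(f(c, q(f(c, b))))), b)  →  f(s(s(c)), b)   [R5 at 1.1.1]
3. f(s(s(c)), b)  →  b   [R2 at ε]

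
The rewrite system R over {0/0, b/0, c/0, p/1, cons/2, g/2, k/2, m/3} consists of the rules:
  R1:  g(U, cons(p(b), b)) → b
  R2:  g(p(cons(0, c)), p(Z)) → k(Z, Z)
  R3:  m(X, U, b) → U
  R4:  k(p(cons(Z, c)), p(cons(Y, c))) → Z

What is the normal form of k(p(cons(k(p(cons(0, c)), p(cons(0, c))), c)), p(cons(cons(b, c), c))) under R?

1. k(p(cons(k(p(cons(0, c)), p(cons(0, c))), c)), p(cons(cons(b, c), c)))  →  k(p(cons(0, c)), p(cons(0, c)))   [R4 at ε]
2. k(p(cons(0, c)), p(cons(0, c)))  →  0   [R4 at ε]

0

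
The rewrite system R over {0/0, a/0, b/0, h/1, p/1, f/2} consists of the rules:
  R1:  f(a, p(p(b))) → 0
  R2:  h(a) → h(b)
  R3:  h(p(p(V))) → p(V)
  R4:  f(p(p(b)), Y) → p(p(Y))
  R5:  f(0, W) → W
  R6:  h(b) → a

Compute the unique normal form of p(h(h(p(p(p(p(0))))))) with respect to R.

1. p(h(h(p(p(p(p(0)))))))  →  p(h(p(p(p(0)))))   [R3 at 1.1]
2. p(h(p(p(p(0)))))  →  p(p(p(0)))   [R3 at 1]

p(p(p(0)))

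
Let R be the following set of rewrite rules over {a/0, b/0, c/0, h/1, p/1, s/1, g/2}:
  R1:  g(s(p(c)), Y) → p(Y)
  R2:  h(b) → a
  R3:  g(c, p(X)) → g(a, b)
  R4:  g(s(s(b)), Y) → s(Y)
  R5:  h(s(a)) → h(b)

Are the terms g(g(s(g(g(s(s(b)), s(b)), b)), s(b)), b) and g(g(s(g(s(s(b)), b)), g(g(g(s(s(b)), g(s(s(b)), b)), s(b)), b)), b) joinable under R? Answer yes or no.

yes — NF(t₁) = s(b), NF(t₂) = s(b)

Reduce t₁ = g(g(s(g(g(s(s(b)), s(b)), b)), s(b)), b):
1. g(g(s(g(g(s(s(b)), s(b)), b)), s(b)), b)  →  g(g(s(g(s(s(b)), b)), s(b)), b)   [R4 at 1.1.1.1]
2. g(g(s(g(s(s(b)), b)), s(b)), b)  →  g(g(s(s(b)), s(b)), b)   [R4 at 1.1.1]
3. g(g(s(s(b)), s(b)), b)  →  g(s(s(b)), b)   [R4 at 1]
4. g(s(s(b)), b)  →  s(b)   [R4 at ε]

Reduce t₂ = g(g(s(g(s(s(b)), b)), g(g(g(s(s(b)), g(s(s(b)), b)), s(b)), b)), b):
1. g(g(s(g(s(s(b)), b)), g(g(g(s(s(b)), g(s(s(b)), b)), s(b)), b)), b)  →  g(g(s(s(b)), g(g(g(s(s(b)), g(s(s(b)), b)), s(b)), b)), b)   [R4 at 1.1.1]
2. g(g(s(s(b)), g(g(g(s(s(b)), g(s(s(b)), b)), s(b)), b)), b)  →  g(s(g(g(g(s(s(b)), g(s(s(b)), b)), s(b)), b)), b)   [R4 at 1]
3. g(s(g(g(g(s(s(b)), g(s(s(b)), b)), s(b)), b)), b)  →  g(s(g(g(s(g(s(s(b)), b)), s(b)), b)), b)   [R4 at 1.1.1.1]
4. g(s(g(g(s(g(s(s(b)), b)), s(b)), b)), b)  →  g(s(g(g(s(s(b)), s(b)), b)), b)   [R4 at 1.1.1.1.1]
5. g(s(g(g(s(s(b)), s(b)), b)), b)  →  g(s(g(s(s(b)), b)), b)   [R4 at 1.1.1]
6. g(s(g(s(s(b)), b)), b)  →  g(s(s(b)), b)   [R4 at 1.1]
7. g(s(s(b)), b)  →  s(b)   [R4 at ε]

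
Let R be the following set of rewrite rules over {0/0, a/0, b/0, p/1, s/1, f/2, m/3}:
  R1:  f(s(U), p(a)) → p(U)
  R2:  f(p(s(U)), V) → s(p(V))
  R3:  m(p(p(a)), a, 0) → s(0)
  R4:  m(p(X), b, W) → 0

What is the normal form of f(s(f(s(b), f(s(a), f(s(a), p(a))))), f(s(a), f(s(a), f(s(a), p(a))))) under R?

1. f(s(f(s(b), f(s(a), f(s(a), p(a))))), f(s(a), f(s(a), f(s(a), p(a)))))  →  f(s(f(s(b), f(s(a), p(a)))), f(s(a), f(s(a), f(s(a), p(a)))))   [R1 at 1.1.2.2]
2. f(s(f(s(b), f(s(a), p(a)))), f(s(a), f(s(a), f(s(a), p(a)))))  →  f(s(f(s(b), p(a))), f(s(a), f(s(a), f(s(a), p(a)))))   [R1 at 1.1.2]
3. f(s(f(s(b), p(a))), f(s(a), f(s(a), f(s(a), p(a)))))  →  f(s(p(b)), f(s(a), f(s(a), f(s(a), p(a)))))   [R1 at 1.1]
4. f(s(p(b)), f(s(a), f(s(a), f(s(a), p(a)))))  →  f(s(p(b)), f(s(a), f(s(a), p(a))))   [R1 at 2.2.2]
5. f(s(p(b)), f(s(a), f(s(a), p(a))))  →  f(s(p(b)), f(s(a), p(a)))   [R1 at 2.2]
6. f(s(p(b)), f(s(a), p(a)))  →  f(s(p(b)), p(a))   [R1 at 2]
7. f(s(p(b)), p(a))  →  p(p(b))   [R1 at ε]

p(p(b))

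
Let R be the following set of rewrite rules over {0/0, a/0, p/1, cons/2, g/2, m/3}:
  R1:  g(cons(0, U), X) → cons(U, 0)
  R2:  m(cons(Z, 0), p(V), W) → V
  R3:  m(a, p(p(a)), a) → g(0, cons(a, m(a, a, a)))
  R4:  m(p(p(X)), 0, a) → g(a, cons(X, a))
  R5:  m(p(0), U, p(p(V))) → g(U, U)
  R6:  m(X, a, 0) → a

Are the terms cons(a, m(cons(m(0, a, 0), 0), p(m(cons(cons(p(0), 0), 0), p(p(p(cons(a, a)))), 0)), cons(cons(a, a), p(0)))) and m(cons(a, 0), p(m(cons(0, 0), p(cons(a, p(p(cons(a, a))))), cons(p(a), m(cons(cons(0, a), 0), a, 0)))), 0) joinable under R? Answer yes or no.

yes — NF(t₁) = cons(a, p(p(cons(a, a)))), NF(t₂) = cons(a, p(p(cons(a, a))))

Reduce t₁ = cons(a, m(cons(m(0, a, 0), 0), p(m(cons(cons(p(0), 0), 0), p(p(p(cons(a, a)))), 0)), cons(cons(a, a), p(0)))):
1. cons(a, m(cons(m(0, a, 0), 0), p(m(cons(cons(p(0), 0), 0), p(p(p(cons(a, a)))), 0)), cons(cons(a, a), p(0))))  →  cons(a, m(cons(cons(p(0), 0), 0), p(p(p(cons(a, a)))), 0))   [R2 at 2]
2. cons(a, m(cons(cons(p(0), 0), 0), p(p(p(cons(a, a)))), 0))  →  cons(a, p(p(cons(a, a))))   [R2 at 2]

Reduce t₂ = m(cons(a, 0), p(m(cons(0, 0), p(cons(a, p(p(cons(a, a))))), cons(p(a), m(cons(cons(0, a), 0), a, 0)))), 0):
1. m(cons(a, 0), p(m(cons(0, 0), p(cons(a, p(p(cons(a, a))))), cons(p(a), m(cons(cons(0, a), 0), a, 0)))), 0)  →  m(cons(0, 0), p(cons(a, p(p(cons(a, a))))), cons(p(a), m(cons(cons(0, a), 0), a, 0)))   [R2 at ε]
2. m(cons(0, 0), p(cons(a, p(p(cons(a, a))))), cons(p(a), m(cons(cons(0, a), 0), a, 0)))  →  cons(a, p(p(cons(a, a))))   [R2 at ε]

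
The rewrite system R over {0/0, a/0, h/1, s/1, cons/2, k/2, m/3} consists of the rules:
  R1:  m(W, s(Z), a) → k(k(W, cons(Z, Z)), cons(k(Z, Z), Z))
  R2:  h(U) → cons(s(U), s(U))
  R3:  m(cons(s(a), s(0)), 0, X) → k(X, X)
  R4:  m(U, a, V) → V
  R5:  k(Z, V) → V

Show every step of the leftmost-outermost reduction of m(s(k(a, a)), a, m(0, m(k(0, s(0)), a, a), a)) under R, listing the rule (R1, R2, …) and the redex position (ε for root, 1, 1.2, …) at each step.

a

1. m(s(k(a, a)), a, m(0, m(k(0, s(0)), a, a), a))  →  m(0, m(k(0, s(0)), a, a), a)   [R4 at ε]
2. m(0, m(k(0, s(0)), a, a), a)  →  m(0, a, a)   [R4 at 2]
3. m(0, a, a)  →  a   [R4 at ε]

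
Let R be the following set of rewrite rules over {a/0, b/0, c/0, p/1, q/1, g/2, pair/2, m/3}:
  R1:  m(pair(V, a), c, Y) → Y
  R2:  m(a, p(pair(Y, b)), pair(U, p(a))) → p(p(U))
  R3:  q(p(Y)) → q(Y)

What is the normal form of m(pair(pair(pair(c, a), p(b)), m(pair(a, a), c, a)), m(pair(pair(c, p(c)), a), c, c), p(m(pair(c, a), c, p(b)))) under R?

1. m(pair(pair(pair(c, a), p(b)), m(pair(a, a), c, a)), m(pair(pair(c, p(c)), a), c, c), p(m(pair(c, a), c, p(b))))  →  m(pair(pair(pair(c, a), p(b)), a), m(pair(pair(c, p(c)), a), c, c), p(m(pair(c, a), c, p(b))))   [R1 at 1.2]
2. m(pair(pair(pair(c, a), p(b)), a), m(pair(pair(c, p(c)), a), c, c), p(m(pair(c, a), c, p(b))))  →  m(pair(pair(pair(c, a), p(b)), a), c, p(m(pair(c, a), c, p(b))))   [R1 at 2]
3. m(pair(pair(pair(c, a), p(b)), a), c, p(m(pair(c, a), c, p(b))))  →  p(m(pair(c, a), c, p(b)))   [R1 at ε]
4. p(m(pair(c, a), c, p(b)))  →  p(p(b))   [R1 at 1]

p(p(b))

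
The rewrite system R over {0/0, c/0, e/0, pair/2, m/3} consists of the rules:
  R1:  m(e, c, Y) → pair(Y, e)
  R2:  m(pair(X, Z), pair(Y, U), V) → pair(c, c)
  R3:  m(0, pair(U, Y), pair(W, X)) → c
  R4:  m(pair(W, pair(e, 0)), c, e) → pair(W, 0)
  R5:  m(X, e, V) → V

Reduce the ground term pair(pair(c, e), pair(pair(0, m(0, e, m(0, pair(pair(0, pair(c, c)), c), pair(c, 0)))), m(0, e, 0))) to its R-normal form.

pair(pair(c, e), pair(pair(0, c), 0))

1. pair(pair(c, e), pair(pair(0, m(0, e, m(0, pair(pair(0, pair(c, c)), c), pair(c, 0)))), m(0, e, 0)))  →  pair(pair(c, e), pair(pair(0, m(0, pair(pair(0, pair(c, c)), c), pair(c, 0))), m(0, e, 0)))   [R5 at 2.1.2]
2. pair(pair(c, e), pair(pair(0, m(0, pair(pair(0, pair(c, c)), c), pair(c, 0))), m(0, e, 0)))  →  pair(pair(c, e), pair(pair(0, c), m(0, e, 0)))   [R3 at 2.1.2]
3. pair(pair(c, e), pair(pair(0, c), m(0, e, 0)))  →  pair(pair(c, e), pair(pair(0, c), 0))   [R5 at 2.2]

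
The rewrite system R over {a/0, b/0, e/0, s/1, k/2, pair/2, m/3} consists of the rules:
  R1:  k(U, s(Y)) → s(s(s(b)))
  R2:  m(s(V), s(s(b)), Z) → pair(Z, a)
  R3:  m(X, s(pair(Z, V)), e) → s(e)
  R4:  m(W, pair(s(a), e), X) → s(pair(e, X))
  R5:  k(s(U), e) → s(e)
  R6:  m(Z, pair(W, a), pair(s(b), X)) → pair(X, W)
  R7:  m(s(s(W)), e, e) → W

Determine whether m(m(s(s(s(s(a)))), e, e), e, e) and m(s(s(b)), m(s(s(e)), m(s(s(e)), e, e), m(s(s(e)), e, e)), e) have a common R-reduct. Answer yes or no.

Reduce t₁ = m(m(s(s(s(s(a)))), e, e), e, e):
1. m(m(s(s(s(s(a)))), e, e), e, e)  →  m(s(s(a)), e, e)   [R7 at 1]
2. m(s(s(a)), e, e)  →  a   [R7 at ε]

Reduce t₂ = m(s(s(b)), m(s(s(e)), m(s(s(e)), e, e), m(s(s(e)), e, e)), e):
1. m(s(s(b)), m(s(s(e)), m(s(s(e)), e, e), m(s(s(e)), e, e)), e)  →  m(s(s(b)), m(s(s(e)), e, m(s(s(e)), e, e)), e)   [R7 at 2.2]
2. m(s(s(b)), m(s(s(e)), e, m(s(s(e)), e, e)), e)  →  m(s(s(b)), m(s(s(e)), e, e), e)   [R7 at 2.3]
3. m(s(s(b)), m(s(s(e)), e, e), e)  →  m(s(s(b)), e, e)   [R7 at 2]
4. m(s(s(b)), e, e)  →  b   [R7 at ε]

no — NF(t₁) = a, NF(t₂) = b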